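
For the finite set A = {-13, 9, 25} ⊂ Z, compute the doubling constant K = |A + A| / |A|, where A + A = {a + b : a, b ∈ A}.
K = |A + A| / |A| = 6/3 = 2

Enumerate A + A = {a + b : a, b ∈ A}. With |A| = 3, there are |A|^2 = 9 ordered sum pairs; collecting distinct values, A + A = {-26, -4, 12, 18, 34, 50}, so |A + A| = 6. Thus K = 6/3 = 2. For comparison, the minimum possible |A + A| over all 3-element sets is 2·3 − 1 = 5 (so min K = 5/3), attained only by arithmetic progressions.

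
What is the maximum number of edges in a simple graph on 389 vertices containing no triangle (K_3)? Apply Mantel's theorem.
ex(389, K_3) = ⌊389^2/4⌋ = 37830

Mantel (1907): a triangle-free graph on n vertices has at most ⌊n^2/4⌋ edges, with equality for the complete bipartite graph K_{⌊n/2⌋, ⌈n/2⌉}. For n = 389: ⌊389^2/4⌋ = ⌊151321/4⌋ = 37830. The extremal graph is K_{194, 195}, which has 194·195 = 37830 edges.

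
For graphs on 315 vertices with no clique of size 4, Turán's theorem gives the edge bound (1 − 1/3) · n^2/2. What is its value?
Turán density bound = (2/3) · 315^2/2 = 33075

Turán's theorem: ex(n, K_{r+1}) is achieved by the complete r-partite Turán graph T(n, r) with parts as balanced as possible, and is at most (1 − 1/r) · n^2/2. For r = 3, n = 315: the density bound is (2/3) · 99225/2 = 33075. Since 3 ∣ 315, the Turán graph T(315, 3) has parts of equal size 105, and its edge count e(T(315, 3)) = 33075 attains the density bound exactly.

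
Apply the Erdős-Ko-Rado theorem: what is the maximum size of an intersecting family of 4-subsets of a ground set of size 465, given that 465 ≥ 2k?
max |F| = C(464, 3) = 16542064

Erdős-Ko-Rado (1961): when n ≥ 2k, max |F| = C(n−1, k−1). The bound is attained by the star {A : i ∈ A} for any fixed i ∈ [n]. Here C(465−1, 4−1) = C(464, 3) = 16542064.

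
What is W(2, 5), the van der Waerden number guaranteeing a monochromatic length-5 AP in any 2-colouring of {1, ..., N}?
W(2, 5) = 178

This is a classical value, W(2, 5) = 178, established by combining an explicit 2-colouring of {1, ..., 177} with no monochromatic 5-AP (giving the lower bound W(2, 5) > 177) and a finite case analysis / exhaustive computer search showing every 2-colouring of {1, ..., 178} has such an AP.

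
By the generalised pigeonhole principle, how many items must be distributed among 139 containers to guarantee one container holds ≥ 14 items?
n = (14 − 1)·139 + 1 = 1808

By the generalised pigeonhole principle, to guarantee some box contains ≥ r objects we need more than (r − 1) · k objects total. Threshold: n = (r − 1) · k + 1. With r = 14 and k = 139: n = 13 · 139 + 1 = 1807 + 1 = 1808. For n = 1807 = 13 · 139, we can put exactly 13 objects in every box, avoiding 14 in any single one — so 1808 is tight.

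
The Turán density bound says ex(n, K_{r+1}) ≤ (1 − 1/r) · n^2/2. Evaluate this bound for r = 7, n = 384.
Turán density bound = (6/7) · 384^2/2 = 442368/7 ≈ 63195.4286

Turán's theorem: ex(n, K_{r+1}) is achieved by the complete r-partite Turán graph T(n, r) with parts as balanced as possible, and is at most (1 − 1/r) · n^2/2. For r = 7, n = 384: the density bound is (6/7) · 147456/2 = 442368/7 ≈ 63195.4286. The integer-valued extremum is e(T(384, 7)) = 63195, which is strictly less than the density bound 442368/7 since 7 ∤ 384 (the parts of T(384, 7) cannot all be equal).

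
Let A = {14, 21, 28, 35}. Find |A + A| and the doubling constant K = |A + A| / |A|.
K = |A + A| / |A| = 7/4

Enumerate A + A = {a + b : a, b ∈ A}. With |A| = 4, there are |A|^2 = 16 ordered sum pairs; collecting distinct values, A + A = {28, 35, 42, 49, 56, 63, 70}, so |A + A| = 7. Thus K = 7/4. Here |A + A| = 2|A| − 1 = 7, the minimum possible — so K = 7/4 is minimal, which holds iff A is an arithmetic progression.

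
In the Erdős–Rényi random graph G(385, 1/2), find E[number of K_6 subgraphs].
E[# K_6] = C(385, 6) · (1/2)^C(6, 2) = 4349408176960 / 2^15 = 67959502765/512 ≈ 132733403.837891

For each 6-subset S of vertices (there are C(385, 6) = 4349408176960 such S), let X_S = 1 if S induces a K_6 (all C(6, 2) = 15 edges present). Then P(X_S = 1) = (1/2)^15 = 1/32768. By linearity of expectation, E[# K_6] = C(385, 6) · (1/2)^15 = 4349408176960 / 32768 = 67959502765/512 ≈ 132733403.837891.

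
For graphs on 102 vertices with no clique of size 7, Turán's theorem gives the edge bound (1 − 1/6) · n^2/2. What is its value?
Turán density bound = (5/6) · 102^2/2 = 4335

Turán's theorem: ex(n, K_{r+1}) is achieved by the complete r-partite Turán graph T(n, r) with parts as balanced as possible, and is at most (1 − 1/r) · n^2/2. For r = 6, n = 102: the density bound is (5/6) · 10404/2 = 4335. Since 6 ∣ 102, the Turán graph T(102, 6) has parts of equal size 17, and its edge count e(T(102, 6)) = 4335 attains the density bound exactly.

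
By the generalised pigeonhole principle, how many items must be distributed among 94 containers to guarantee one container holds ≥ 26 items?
n = (26 − 1)·94 + 1 = 2351

By the generalised pigeonhole principle, to guarantee some box contains ≥ r objects we need more than (r − 1) · k objects total. Threshold: n = (r − 1) · k + 1. With r = 26 and k = 94: n = 25 · 94 + 1 = 2350 + 1 = 2351. For n = 2350 = 25 · 94, we can put exactly 25 objects in every box, avoiding 26 in any single one — so 2351 is tight.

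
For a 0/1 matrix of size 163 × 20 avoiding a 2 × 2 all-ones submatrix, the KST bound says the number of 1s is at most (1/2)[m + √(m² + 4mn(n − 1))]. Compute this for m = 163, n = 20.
z(163, 20; 2, 2) ≤ (1/2)[163 + √(163² + 4·163·20·19)] = (1/2)[163 + √274329] = 343.3821

Kővári–Sós–Turán: let r_1, ..., r_163 be the row sums and z = Σ r_i the total number of 1s. Each pair of columns can share at most one row with both entries 1 (else a 2×2 all-ones block appears), so Σ_i C(r_i, 2) ≤ C(20, 2) = 190. By convexity Σ_i C(r_i, 2) ≥ 163·C(z/163, 2) = z(z − 163)/(2·163), giving z² − 163z − 163·20·19 ≤ 0 and hence z ≤ (1/2)[163 + √(26569 + 4·61940)] = (1/2)[163 + √274329] ≈ (1/2)(163 + 523.7643) = 343.3821.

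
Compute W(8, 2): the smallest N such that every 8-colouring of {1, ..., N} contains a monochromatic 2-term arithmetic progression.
W(8, 2) = 8 + 1 = 9

A 2-term AP is any pair of integers, so a monochromatic 2-AP exists iff some colour is used at least twice. With 8 colours, the colouring i ↦ i on {1, ..., 8} uses each colour once, avoiding any monochromatic pair, so W(8, 2) > 8. For {1, ..., 9}, pigeonhole forces two integers of the same colour, which form a monochromatic 2-AP. Hence W(8, 2) = 9.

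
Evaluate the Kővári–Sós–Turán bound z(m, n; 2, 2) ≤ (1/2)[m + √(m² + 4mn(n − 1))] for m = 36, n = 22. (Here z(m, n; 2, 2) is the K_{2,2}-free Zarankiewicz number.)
z(36, 22; 2, 2) ≤ (1/2)[36 + √(36² + 4·36·22·21)] = (1/2)[36 + √67824] = 148.2152

Kővári–Sós–Turán: let r_1, ..., r_36 be the row sums and z = Σ r_i the total number of 1s. Each pair of columns can share at most one row with both entries 1 (else a 2×2 all-ones block appears), so Σ_i C(r_i, 2) ≤ C(22, 2) = 231. By convexity Σ_i C(r_i, 2) ≥ 36·C(z/36, 2) = z(z − 36)/(2·36), giving z² − 36z − 36·22·21 ≤ 0 and hence z ≤ (1/2)[36 + √(1296 + 4·16632)] = (1/2)[36 + √67824] ≈ (1/2)(36 + 260.4304) = 148.2152.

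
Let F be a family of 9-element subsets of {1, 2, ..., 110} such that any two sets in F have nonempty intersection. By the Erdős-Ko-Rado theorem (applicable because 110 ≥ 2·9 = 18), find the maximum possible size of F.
max |F| = C(109, 8) = 379908847539

Erdős-Ko-Rado (1961): when n ≥ 2k, max |F| = C(n−1, k−1). The bound is attained by the star {A : i ∈ A} for any fixed i ∈ [n]. Here C(110−1, 9−1) = C(109, 8) = 379908847539.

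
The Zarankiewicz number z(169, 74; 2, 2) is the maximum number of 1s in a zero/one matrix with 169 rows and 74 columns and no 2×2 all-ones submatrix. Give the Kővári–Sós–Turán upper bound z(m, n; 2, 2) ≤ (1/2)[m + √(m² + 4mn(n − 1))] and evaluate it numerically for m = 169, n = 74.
z(169, 74; 2, 2) ≤ (1/2)[169 + √(169² + 4·169·74·73)] = (1/2)[169 + √3680313] = 1043.7071

Kővári–Sós–Turán: let r_1, ..., r_169 be the row sums and z = Σ r_i the total number of 1s. Each pair of columns can share at most one row with both entries 1 (else a 2×2 all-ones block appears), so Σ_i C(r_i, 2) ≤ C(74, 2) = 2701. By convexity Σ_i C(r_i, 2) ≥ 169·C(z/169, 2) = z(z − 169)/(2·169), giving z² − 169z − 169·74·73 ≤ 0 and hence z ≤ (1/2)[169 + √(28561 + 4·912938)] = (1/2)[169 + √3680313] ≈ (1/2)(169 + 1918.4142) = 1043.7071.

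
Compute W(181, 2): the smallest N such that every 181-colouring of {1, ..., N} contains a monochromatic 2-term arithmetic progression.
W(181, 2) = 181 + 1 = 182

A 2-term AP is any pair of integers, so a monochromatic 2-AP exists iff some colour is used at least twice. With 181 colours, the colouring i ↦ i on {1, ..., 181} uses each colour once, avoiding any monochromatic pair, so W(181, 2) > 181. For {1, ..., 182}, pigeonhole forces two integers of the same colour, which form a monochromatic 2-AP. Hence W(181, 2) = 182.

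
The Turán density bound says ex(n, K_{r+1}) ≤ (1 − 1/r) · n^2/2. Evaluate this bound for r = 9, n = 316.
Turán density bound = (8/9) · 316^2/2 = 399424/9 ≈ 44380.4444

Turán's theorem: ex(n, K_{r+1}) is achieved by the complete r-partite Turán graph T(n, r) with parts as balanced as possible, and is at most (1 − 1/r) · n^2/2. For r = 9, n = 316: the density bound is (8/9) · 99856/2 = 399424/9 ≈ 44380.4444. The integer-valued extremum is e(T(316, 9)) = 44380, which is strictly less than the density bound 399424/9 since 9 ∤ 316 (the parts of T(316, 9) cannot all be equal).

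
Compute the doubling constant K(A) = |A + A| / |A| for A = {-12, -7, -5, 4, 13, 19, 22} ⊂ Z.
K = |A + A| / |A| = 25/7

Enumerate A + A = {a + b : a, b ∈ A}. With |A| = 7, there are |A|^2 = 49 ordered sum pairs; collecting distinct values, A + A = {-24, -19, -17, -14, -12, -10, -8, -3, -1, 1, 6, 7, 8, 10, 12, 14, 15, 17, 23, 26, 32, 35, 38, 41, 44}, so |A + A| = 25. Thus K = 25/7. For comparison, the minimum possible |A + A| over all 7-element sets is 2·7 − 1 = 13 (so min K = 13/7), attained only by arithmetic progressions.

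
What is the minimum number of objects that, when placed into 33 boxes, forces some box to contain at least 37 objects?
n = (37 − 1)·33 + 1 = 1189

By the generalised pigeonhole principle, to guarantee some box contains ≥ r objects we need more than (r − 1) · k objects total. Threshold: n = (r − 1) · k + 1. With r = 37 and k = 33: n = 36 · 33 + 1 = 1188 + 1 = 1189. For n = 1188 = 36 · 33, we can put exactly 36 objects in every box, avoiding 37 in any single one — so 1189 is tight.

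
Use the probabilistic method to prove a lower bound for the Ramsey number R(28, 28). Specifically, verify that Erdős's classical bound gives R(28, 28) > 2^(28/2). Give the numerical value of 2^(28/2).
2^(28/2) = 16384; so R(28, 28) > 16384

Colour each edge of K_n uniformly at random with red/blue. The expected number of monochromatic K_28 is C(n, 28) · 2 · 2^(−C(28,2)). If C(n, 28) · 2^(1 − C(28,2)) < 1, then with positive probability no monochromatic K_28 exists, so R(28, 28) > n. The standard estimate C(n, 28) ≤ n^28/28! shows this inequality holds whenever n ≤ 2^(28/2) (since 28! · 2^(C(28,2) − 1) > 2^(28^2/2) ≥ n^28). Hence R(28, 28) > 2^(28/2) = 16384.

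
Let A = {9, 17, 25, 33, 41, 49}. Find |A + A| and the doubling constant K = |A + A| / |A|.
K = |A + A| / |A| = 11/6

Enumerate A + A = {a + b : a, b ∈ A}. With |A| = 6, there are |A|^2 = 36 ordered sum pairs; collecting distinct values, A + A = {18, 26, 34, 42, 50, 58, 66, 74, 82, 90, 98}, so |A + A| = 11. Thus K = 11/6. Here |A + A| = 2|A| − 1 = 11, the minimum possible — so K = 11/6 is minimal, which holds iff A is an arithmetic progression.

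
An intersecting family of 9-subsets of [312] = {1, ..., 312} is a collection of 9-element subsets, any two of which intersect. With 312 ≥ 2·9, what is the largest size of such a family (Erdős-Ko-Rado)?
max |F| = C(311, 8) = 1982184064041390

Erdős-Ko-Rado (1961): when n ≥ 2k, max |F| = C(n−1, k−1). The bound is attained by the star {A : i ∈ A} for any fixed i ∈ [n]. Here C(312−1, 9−1) = C(311, 8) = 1982184064041390.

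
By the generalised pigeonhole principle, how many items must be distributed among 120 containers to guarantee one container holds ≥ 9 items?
n = (9 − 1)·120 + 1 = 961

By the generalised pigeonhole principle, to guarantee some box contains ≥ r objects we need more than (r − 1) · k objects total. Threshold: n = (r − 1) · k + 1. With r = 9 and k = 120: n = 8 · 120 + 1 = 960 + 1 = 961. For n = 960 = 8 · 120, we can put exactly 8 objects in every box, avoiding 9 in any single one — so 961 is tight.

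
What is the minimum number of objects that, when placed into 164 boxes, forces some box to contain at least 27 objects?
n = (27 − 1)·164 + 1 = 4265

By the generalised pigeonhole principle, to guarantee some box contains ≥ r objects we need more than (r − 1) · k objects total. Threshold: n = (r − 1) · k + 1. With r = 27 and k = 164: n = 26 · 164 + 1 = 4264 + 1 = 4265. For n = 4264 = 26 · 164, we can put exactly 26 objects in every box, avoiding 27 in any single one — so 4265 is tight.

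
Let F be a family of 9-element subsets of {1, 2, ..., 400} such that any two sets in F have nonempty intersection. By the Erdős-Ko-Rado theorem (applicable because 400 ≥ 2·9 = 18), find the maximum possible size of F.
max |F| = C(399, 8) = 14845439924778771

The Erdős-Ko-Rado theorem states: for n ≥ 2k, an intersecting family of k-subsets of an n-element set has size at most C(n − 1, k − 1), with equality for 'star' families {A ⊆ [n] : |A| = k, i ∈ A} (fix an element i). For n = 400, k = 9: C(399, 8) = 14845439924778771.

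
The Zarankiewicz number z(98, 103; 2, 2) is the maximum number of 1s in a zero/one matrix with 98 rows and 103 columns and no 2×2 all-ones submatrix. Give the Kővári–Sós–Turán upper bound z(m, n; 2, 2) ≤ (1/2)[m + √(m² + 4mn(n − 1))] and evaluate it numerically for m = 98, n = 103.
z(98, 103; 2, 2) ≤ (1/2)[98 + √(98² + 4·98·103·102)] = (1/2)[98 + √4127956] = 1064.8686

Kővári–Sós–Turán: let r_1, ..., r_98 be the row sums and z = Σ r_i the total number of 1s. Each pair of columns can share at most one row with both entries 1 (else a 2×2 all-ones block appears), so Σ_i C(r_i, 2) ≤ C(103, 2) = 5253. By convexity Σ_i C(r_i, 2) ≥ 98·C(z/98, 2) = z(z − 98)/(2·98), giving z² − 98z − 98·103·102 ≤ 0 and hence z ≤ (1/2)[98 + √(9604 + 4·1029588)] = (1/2)[98 + √4127956] ≈ (1/2)(98 + 2031.7372) = 1064.8686.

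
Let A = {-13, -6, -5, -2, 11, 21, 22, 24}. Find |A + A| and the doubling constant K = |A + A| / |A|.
K = |A + A| / |A| = 32/8 = 4

Enumerate A + A = {a + b : a, b ∈ A}. With |A| = 8, there are |A|^2 = 64 ordered sum pairs; collecting distinct values, A + A = {-26, -19, -18, -15, -12, -11, -10, -8, -7, -4, -2, 5, 6, 8, 9, 11, 15, 16, 17, 18, 19, 20, 22, 32, 33, 35, 42, 43, 44, 45, 46, 48}, so |A + A| = 32. Thus K = 32/8 = 4. For comparison, the minimum possible |A + A| over all 8-element sets is 2·8 − 1 = 15 (so min K = 15/8), attained only by arithmetic progressions.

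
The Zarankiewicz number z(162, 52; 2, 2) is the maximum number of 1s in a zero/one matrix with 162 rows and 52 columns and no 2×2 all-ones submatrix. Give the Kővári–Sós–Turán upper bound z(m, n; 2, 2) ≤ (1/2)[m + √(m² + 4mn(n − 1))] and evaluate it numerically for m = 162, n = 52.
z(162, 52; 2, 2) ≤ (1/2)[162 + √(162² + 4·162·52·51)] = (1/2)[162 + √1744740] = 741.443

Kővári–Sós–Turán: let r_1, ..., r_162 be the row sums and z = Σ r_i the total number of 1s. Each pair of columns can share at most one row with both entries 1 (else a 2×2 all-ones block appears), so Σ_i C(r_i, 2) ≤ C(52, 2) = 1326. By convexity Σ_i C(r_i, 2) ≥ 162·C(z/162, 2) = z(z − 162)/(2·162), giving z² − 162z − 162·52·51 ≤ 0 and hence z ≤ (1/2)[162 + √(26244 + 4·429624)] = (1/2)[162 + √1744740] ≈ (1/2)(162 + 1320.8861) = 741.443.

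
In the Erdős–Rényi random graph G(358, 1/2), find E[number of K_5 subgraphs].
E[# K_5] = C(358, 5) · (1/2)^C(5, 2) = 47648760726 / 2^10 = 23824380363/512 ≈ 46531992.896484

For each 5-subset S of vertices (there are C(358, 5) = 47648760726 such S), let X_S = 1 if S induces a K_5 (all C(5, 2) = 10 edges present). Then P(X_S = 1) = (1/2)^10 = 1/1024. By linearity of expectation, E[# K_5] = C(358, 5) · (1/2)^10 = 47648760726 / 1024 = 23824380363/512 ≈ 46531992.896484.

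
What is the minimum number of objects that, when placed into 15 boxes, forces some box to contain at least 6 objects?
n = (6 − 1)·15 + 1 = 76

By the generalised pigeonhole principle, to guarantee some box contains ≥ r objects we need more than (r − 1) · k objects total. Threshold: n = (r − 1) · k + 1. With r = 6 and k = 15: n = 5 · 15 + 1 = 75 + 1 = 76. For n = 75 = 5 · 15, we can put exactly 5 objects in every box, avoiding 6 in any single one — so 76 is tight.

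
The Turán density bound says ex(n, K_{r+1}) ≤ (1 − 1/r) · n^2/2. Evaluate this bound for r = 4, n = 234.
Turán density bound = (3/4) · 234^2/2 = 41067/2 ≈ 20533.5

Turán's theorem: ex(n, K_{r+1}) is achieved by the complete r-partite Turán graph T(n, r) with parts as balanced as possible, and is at most (1 − 1/r) · n^2/2. For r = 4, n = 234: the density bound is (3/4) · 54756/2 = 41067/2 ≈ 20533.5. The integer-valued extremum is e(T(234, 4)) = 20533, which is strictly less than the density bound 41067/2 since 4 ∤ 234 (the parts of T(234, 4) cannot all be equal).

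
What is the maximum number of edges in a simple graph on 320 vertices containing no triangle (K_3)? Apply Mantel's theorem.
ex(320, K_3) = ⌊320^2/4⌋ = 25600

Mantel (1907): a triangle-free graph on n vertices has at most ⌊n^2/4⌋ edges, with equality for the complete bipartite graph K_{⌊n/2⌋, ⌈n/2⌉}. For n = 320: ⌊320^2/4⌋ = ⌊102400/4⌋ = 25600. The extremal graph is K_{160, 160}, which has 160·160 = 25600 edges.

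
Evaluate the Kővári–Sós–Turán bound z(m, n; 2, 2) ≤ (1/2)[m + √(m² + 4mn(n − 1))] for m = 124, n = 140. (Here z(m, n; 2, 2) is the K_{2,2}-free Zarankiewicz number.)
z(124, 140; 2, 2) ≤ (1/2)[124 + √(124² + 4·124·140·139)] = (1/2)[124 + √9667536] = 1616.6331

Kővári–Sós–Turán: let r_1, ..., r_124 be the row sums and z = Σ r_i the total number of 1s. Each pair of columns can share at most one row with both entries 1 (else a 2×2 all-ones block appears), so Σ_i C(r_i, 2) ≤ C(140, 2) = 9730. By convexity Σ_i C(r_i, 2) ≥ 124·C(z/124, 2) = z(z − 124)/(2·124), giving z² − 124z − 124·140·139 ≤ 0 and hence z ≤ (1/2)[124 + √(15376 + 4·2413040)] = (1/2)[124 + √9667536] ≈ (1/2)(124 + 3109.2662) = 1616.6331.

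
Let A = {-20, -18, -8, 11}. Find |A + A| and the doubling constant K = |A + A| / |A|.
K = |A + A| / |A| = 10/4 = 5/2

Enumerate A + A = {a + b : a, b ∈ A}. With |A| = 4, there are |A|^2 = 16 ordered sum pairs; collecting distinct values, A + A = {-40, -38, -36, -28, -26, -16, -9, -7, 3, 22}, so |A + A| = 10. Thus K = 10/4 = 5/2. For comparison, the minimum possible |A + A| over all 4-element sets is 2·4 − 1 = 7 (so min K = 7/4), attained only by arithmetic progressions.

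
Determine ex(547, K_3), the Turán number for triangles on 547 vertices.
ex(547, K_3) = ⌊547^2/4⌋ = 74802

Mantel (1907): a triangle-free graph on n vertices has at most ⌊n^2/4⌋ edges, with equality for the complete bipartite graph K_{⌊n/2⌋, ⌈n/2⌉}. For n = 547: ⌊547^2/4⌋ = ⌊299209/4⌋ = 74802. The extremal graph is K_{273, 274}, which has 273·274 = 74802 edges.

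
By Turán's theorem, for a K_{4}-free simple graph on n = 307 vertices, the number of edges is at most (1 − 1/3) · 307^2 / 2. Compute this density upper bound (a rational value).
Turán density bound = (2/3) · 307^2/2 = 94249/3 ≈ 31416.3333

Turán's theorem: ex(n, K_{r+1}) is achieved by the complete r-partite Turán graph T(n, r) with parts as balanced as possible, and is at most (1 − 1/r) · n^2/2. For r = 3, n = 307: the density bound is (2/3) · 94249/2 = 94249/3 ≈ 31416.3333. The integer-valued extremum is e(T(307, 3)) = 31416, which is strictly less than the density bound 94249/3 since 3 ∤ 307 (the parts of T(307, 3) cannot all be equal).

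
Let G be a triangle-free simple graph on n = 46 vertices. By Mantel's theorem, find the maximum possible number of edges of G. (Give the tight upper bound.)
ex(46, K_3) = ⌊46^2/4⌋ = 529

Mantel (1907): a triangle-free graph on n vertices has at most ⌊n^2/4⌋ edges, with equality for the complete bipartite graph K_{⌊n/2⌋, ⌈n/2⌉}. For n = 46: ⌊46^2/4⌋ = ⌊2116/4⌋ = 529. The extremal graph is K_{23, 23}, which has 23·23 = 529 edges.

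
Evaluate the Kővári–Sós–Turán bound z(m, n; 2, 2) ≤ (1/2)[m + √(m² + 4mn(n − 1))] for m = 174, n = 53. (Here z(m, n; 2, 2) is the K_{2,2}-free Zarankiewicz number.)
z(174, 53; 2, 2) ≤ (1/2)[174 + √(174² + 4·174·53·52)] = (1/2)[174 + √1948452] = 784.9348

Kővári–Sós–Turán: let r_1, ..., r_174 be the row sums and z = Σ r_i the total number of 1s. Each pair of columns can share at most one row with both entries 1 (else a 2×2 all-ones block appears), so Σ_i C(r_i, 2) ≤ C(53, 2) = 1378. By convexity Σ_i C(r_i, 2) ≥ 174·C(z/174, 2) = z(z − 174)/(2·174), giving z² − 174z − 174·53·52 ≤ 0 and hence z ≤ (1/2)[174 + √(30276 + 4·479544)] = (1/2)[174 + √1948452] ≈ (1/2)(174 + 1395.8696) = 784.9348.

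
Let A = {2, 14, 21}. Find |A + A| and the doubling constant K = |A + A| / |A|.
K = |A + A| / |A| = 6/3 = 2

Enumerate A + A = {a + b : a, b ∈ A}. With |A| = 3, there are |A|^2 = 9 ordered sum pairs; collecting distinct values, A + A = {4, 16, 23, 28, 35, 42}, so |A + A| = 6. Thus K = 6/3 = 2. For comparison, the minimum possible |A + A| over all 3-element sets is 2·3 − 1 = 5 (so min K = 5/3), attained only by arithmetic progressions.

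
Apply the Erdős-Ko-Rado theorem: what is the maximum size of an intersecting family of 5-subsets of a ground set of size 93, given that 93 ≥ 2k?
max |F| = C(92, 4) = 2794155

The Erdős-Ko-Rado theorem states: for n ≥ 2k, an intersecting family of k-subsets of an n-element set has size at most C(n − 1, k − 1), with equality for 'star' families {A ⊆ [n] : |A| = k, i ∈ A} (fix an element i). For n = 93, k = 5: C(92, 4) = 2794155.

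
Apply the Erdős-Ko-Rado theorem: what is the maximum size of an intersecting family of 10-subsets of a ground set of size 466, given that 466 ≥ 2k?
max |F| = C(465, 9) = 2591098887339933630

Erdős-Ko-Rado (1961): when n ≥ 2k, max |F| = C(n−1, k−1). The bound is attained by the star {A : i ∈ A} for any fixed i ∈ [n]. Here C(466−1, 10−1) = C(465, 9) = 2591098887339933630.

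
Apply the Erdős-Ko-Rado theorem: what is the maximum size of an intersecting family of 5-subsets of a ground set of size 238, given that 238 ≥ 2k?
max |F| = C(237, 4) = 128154195

Erdős-Ko-Rado (1961): when n ≥ 2k, max |F| = C(n−1, k−1). The bound is attained by the star {A : i ∈ A} for any fixed i ∈ [n]. Here C(238−1, 5−1) = C(237, 4) = 128154195.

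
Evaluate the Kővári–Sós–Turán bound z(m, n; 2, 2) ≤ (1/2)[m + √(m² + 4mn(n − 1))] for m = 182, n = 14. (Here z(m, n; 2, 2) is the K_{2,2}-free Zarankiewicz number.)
z(182, 14; 2, 2) ≤ (1/2)[182 + √(182² + 4·182·14·13)] = (1/2)[182 + √165620] = 294.4822

Kővári–Sós–Turán: let r_1, ..., r_182 be the row sums and z = Σ r_i the total number of 1s. Each pair of columns can share at most one row with both entries 1 (else a 2×2 all-ones block appears), so Σ_i C(r_i, 2) ≤ C(14, 2) = 91. By convexity Σ_i C(r_i, 2) ≥ 182·C(z/182, 2) = z(z − 182)/(2·182), giving z² − 182z − 182·14·13 ≤ 0 and hence z ≤ (1/2)[182 + √(33124 + 4·33124)] = (1/2)[182 + √165620] ≈ (1/2)(182 + 406.9644) = 294.4822.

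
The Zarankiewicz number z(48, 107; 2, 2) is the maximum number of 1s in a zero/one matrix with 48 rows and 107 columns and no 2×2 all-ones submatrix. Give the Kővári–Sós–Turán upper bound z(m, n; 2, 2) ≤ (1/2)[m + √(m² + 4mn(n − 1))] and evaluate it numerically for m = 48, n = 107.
z(48, 107; 2, 2) ≤ (1/2)[48 + √(48² + 4·48·107·106)] = (1/2)[48 + √2179968] = 762.2357

Kővári–Sós–Turán: let r_1, ..., r_48 be the row sums and z = Σ r_i the total number of 1s. Each pair of columns can share at most one row with both entries 1 (else a 2×2 all-ones block appears), so Σ_i C(r_i, 2) ≤ C(107, 2) = 5671. By convexity Σ_i C(r_i, 2) ≥ 48·C(z/48, 2) = z(z − 48)/(2·48), giving z² − 48z − 48·107·106 ≤ 0 and hence z ≤ (1/2)[48 + √(2304 + 4·544416)] = (1/2)[48 + √2179968] ≈ (1/2)(48 + 1476.4715) = 762.2357.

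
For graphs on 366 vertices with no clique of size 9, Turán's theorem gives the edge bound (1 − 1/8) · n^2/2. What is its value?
Turán density bound = (7/8) · 366^2/2 = 234423/4 ≈ 58605.75

Turán's theorem: ex(n, K_{r+1}) is achieved by the complete r-partite Turán graph T(n, r) with parts as balanced as possible, and is at most (1 − 1/r) · n^2/2. For r = 8, n = 366: the density bound is (7/8) · 133956/2 = 234423/4 ≈ 58605.75. The integer-valued extremum is e(T(366, 8)) = 58605, which is strictly less than the density bound 234423/4 since 8 ∤ 366 (the parts of T(366, 8) cannot all be equal).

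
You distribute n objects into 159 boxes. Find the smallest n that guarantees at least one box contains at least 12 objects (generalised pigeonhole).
n = (12 − 1)·159 + 1 = 1750

By the generalised pigeonhole principle, to guarantee some box contains ≥ r objects we need more than (r − 1) · k objects total. Threshold: n = (r − 1) · k + 1. With r = 12 and k = 159: n = 11 · 159 + 1 = 1749 + 1 = 1750. For n = 1749 = 11 · 159, we can put exactly 11 objects in every box, avoiding 12 in any single one — so 1750 is tight.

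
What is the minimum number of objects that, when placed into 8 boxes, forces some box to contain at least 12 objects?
n = (12 − 1)·8 + 1 = 89

By the generalised pigeonhole principle, to guarantee some box contains ≥ r objects we need more than (r − 1) · k objects total. Threshold: n = (r − 1) · k + 1. With r = 12 and k = 8: n = 11 · 8 + 1 = 88 + 1 = 89. For n = 88 = 11 · 8, we can put exactly 11 objects in every box, avoiding 12 in any single one — so 89 is tight.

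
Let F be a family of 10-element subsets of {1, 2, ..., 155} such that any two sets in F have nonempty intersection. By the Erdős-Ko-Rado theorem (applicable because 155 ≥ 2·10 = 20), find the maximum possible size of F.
max |F| = C(154, 9) = 105798396965030

The Erdős-Ko-Rado theorem states: for n ≥ 2k, an intersecting family of k-subsets of an n-element set has size at most C(n − 1, k − 1), with equality for 'star' families {A ⊆ [n] : |A| = k, i ∈ A} (fix an element i). For n = 155, k = 10: C(154, 9) = 105798396965030.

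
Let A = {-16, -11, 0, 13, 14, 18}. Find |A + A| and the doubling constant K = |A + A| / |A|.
K = |A + A| / |A| = 20/6 = 10/3

Enumerate A + A = {a + b : a, b ∈ A}. With |A| = 6, there are |A|^2 = 36 ordered sum pairs; collecting distinct values, A + A = {-32, -27, -22, -16, -11, -3, -2, 0, 2, 3, 7, 13, 14, 18, 26, 27, 28, 31, 32, 36}, so |A + A| = 20. Thus K = 20/6 = 10/3. For comparison, the minimum possible |A + A| over all 6-element sets is 2·6 − 1 = 11 (so min K = 11/6), attained only by arithmetic progressions.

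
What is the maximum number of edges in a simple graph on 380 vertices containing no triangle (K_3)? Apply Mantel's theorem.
ex(380, K_3) = ⌊380^2/4⌋ = 36100

Mantel (1907): a triangle-free graph on n vertices has at most ⌊n^2/4⌋ edges, with equality for the complete bipartite graph K_{⌊n/2⌋, ⌈n/2⌉}. For n = 380: ⌊380^2/4⌋ = ⌊144400/4⌋ = 36100. The extremal graph is K_{190, 190}, which has 190·190 = 36100 edges.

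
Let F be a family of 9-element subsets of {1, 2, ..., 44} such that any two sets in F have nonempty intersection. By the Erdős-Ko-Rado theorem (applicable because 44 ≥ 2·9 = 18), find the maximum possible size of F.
max |F| = C(43, 8) = 145008513

The Erdős-Ko-Rado theorem states: for n ≥ 2k, an intersecting family of k-subsets of an n-element set has size at most C(n − 1, k − 1), with equality for 'star' families {A ⊆ [n] : |A| = k, i ∈ A} (fix an element i). For n = 44, k = 9: C(43, 8) = 145008513.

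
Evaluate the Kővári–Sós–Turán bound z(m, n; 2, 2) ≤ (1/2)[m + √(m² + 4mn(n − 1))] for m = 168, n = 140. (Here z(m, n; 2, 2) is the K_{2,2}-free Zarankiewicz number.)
z(168, 140; 2, 2) ≤ (1/2)[168 + √(168² + 4·168·140·139)] = (1/2)[168 + √13105344] = 1894.0652

Kővári–Sós–Turán: let r_1, ..., r_168 be the row sums and z = Σ r_i the total number of 1s. Each pair of columns can share at most one row with both entries 1 (else a 2×2 all-ones block appears), so Σ_i C(r_i, 2) ≤ C(140, 2) = 9730. By convexity Σ_i C(r_i, 2) ≥ 168·C(z/168, 2) = z(z − 168)/(2·168), giving z² − 168z − 168·140·139 ≤ 0 and hence z ≤ (1/2)[168 + √(28224 + 4·3269280)] = (1/2)[168 + √13105344] ≈ (1/2)(168 + 3620.1304) = 1894.0652.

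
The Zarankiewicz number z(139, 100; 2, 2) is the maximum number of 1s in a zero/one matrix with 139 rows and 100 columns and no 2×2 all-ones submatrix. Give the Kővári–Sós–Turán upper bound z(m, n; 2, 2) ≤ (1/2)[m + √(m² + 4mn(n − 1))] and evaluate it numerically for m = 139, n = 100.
z(139, 100; 2, 2) ≤ (1/2)[139 + √(139² + 4·139·100·99)] = (1/2)[139 + √5523721] = 1244.6299

Kővári–Sós–Turán: let r_1, ..., r_139 be the row sums and z = Σ r_i the total number of 1s. Each pair of columns can share at most one row with both entries 1 (else a 2×2 all-ones block appears), so Σ_i C(r_i, 2) ≤ C(100, 2) = 4950. By convexity Σ_i C(r_i, 2) ≥ 139·C(z/139, 2) = z(z − 139)/(2·139), giving z² − 139z − 139·100·99 ≤ 0 and hence z ≤ (1/2)[139 + √(19321 + 4·1376100)] = (1/2)[139 + √5523721] ≈ (1/2)(139 + 2350.2598) = 1244.6299.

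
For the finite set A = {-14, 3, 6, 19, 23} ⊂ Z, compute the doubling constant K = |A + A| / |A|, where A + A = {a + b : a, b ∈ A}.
K = |A + A| / |A| = 14/5

Enumerate A + A = {a + b : a, b ∈ A}. With |A| = 5, there are |A|^2 = 25 ordered sum pairs; collecting distinct values, A + A = {-28, -11, -8, 5, 6, 9, 12, 22, 25, 26, 29, 38, 42, 46}, so |A + A| = 14. Thus K = 14/5. For comparison, the minimum possible |A + A| over all 5-element sets is 2·5 − 1 = 9 (so min K = 9/5), attained only by arithmetic progressions.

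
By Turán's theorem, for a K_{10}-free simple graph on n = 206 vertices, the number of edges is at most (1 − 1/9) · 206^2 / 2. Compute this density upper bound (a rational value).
Turán density bound = (8/9) · 206^2/2 = 169744/9 ≈ 18860.4444

Turán's theorem: ex(n, K_{r+1}) is achieved by the complete r-partite Turán graph T(n, r) with parts as balanced as possible, and is at most (1 − 1/r) · n^2/2. For r = 9, n = 206: the density bound is (8/9) · 42436/2 = 169744/9 ≈ 18860.4444. The integer-valued extremum is e(T(206, 9)) = 18860, which is strictly less than the density bound 169744/9 since 9 ∤ 206 (the parts of T(206, 9) cannot all be equal).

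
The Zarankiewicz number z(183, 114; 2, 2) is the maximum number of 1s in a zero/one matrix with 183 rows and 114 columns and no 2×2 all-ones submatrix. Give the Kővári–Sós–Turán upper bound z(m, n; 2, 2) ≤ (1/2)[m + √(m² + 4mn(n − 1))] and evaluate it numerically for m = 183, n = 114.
z(183, 114; 2, 2) ≤ (1/2)[183 + √(183² + 4·183·114·113)] = (1/2)[183 + √9463113] = 1629.6087

Kővári–Sós–Turán: let r_1, ..., r_183 be the row sums and z = Σ r_i the total number of 1s. Each pair of columns can share at most one row with both entries 1 (else a 2×2 all-ones block appears), so Σ_i C(r_i, 2) ≤ C(114, 2) = 6441. By convexity Σ_i C(r_i, 2) ≥ 183·C(z/183, 2) = z(z − 183)/(2·183), giving z² − 183z − 183·114·113 ≤ 0 and hence z ≤ (1/2)[183 + √(33489 + 4·2357406)] = (1/2)[183 + √9463113] ≈ (1/2)(183 + 3076.2173) = 1629.6087.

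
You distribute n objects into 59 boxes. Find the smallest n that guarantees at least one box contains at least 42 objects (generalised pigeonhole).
n = (42 − 1)·59 + 1 = 2420

By the generalised pigeonhole principle, to guarantee some box contains ≥ r objects we need more than (r − 1) · k objects total. Threshold: n = (r − 1) · k + 1. With r = 42 and k = 59: n = 41 · 59 + 1 = 2419 + 1 = 2420. For n = 2419 = 41 · 59, we can put exactly 41 objects in every box, avoiding 42 in any single one — so 2420 is tight.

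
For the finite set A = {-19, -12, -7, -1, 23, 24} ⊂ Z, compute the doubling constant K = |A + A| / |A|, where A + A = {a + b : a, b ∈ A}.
K = |A + A| / |A| = 21/6 = 7/2

Enumerate A + A = {a + b : a, b ∈ A}. With |A| = 6, there are |A|^2 = 36 ordered sum pairs; collecting distinct values, A + A = {-38, -31, -26, -24, -20, -19, -14, -13, -8, -2, 4, 5, 11, 12, 16, 17, 22, 23, 46, 47, 48}, so |A + A| = 21. Thus K = 21/6 = 7/2. For comparison, the minimum possible |A + A| over all 6-element sets is 2·6 − 1 = 11 (so min K = 11/6), attained only by arithmetic progressions.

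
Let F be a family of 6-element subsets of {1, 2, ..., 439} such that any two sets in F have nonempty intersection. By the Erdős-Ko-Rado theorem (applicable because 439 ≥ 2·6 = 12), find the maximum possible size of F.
max |F| = C(438, 5) = 131292457422

Erdős-Ko-Rado (1961): when n ≥ 2k, max |F| = C(n−1, k−1). The bound is attained by the star {A : i ∈ A} for any fixed i ∈ [n]. Here C(439−1, 6−1) = C(438, 5) = 131292457422.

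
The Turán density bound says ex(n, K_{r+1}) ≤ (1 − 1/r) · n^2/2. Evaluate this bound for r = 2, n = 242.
Turán density bound = (1/2) · 242^2/2 = 14641

Turán's theorem: ex(n, K_{r+1}) is achieved by the complete r-partite Turán graph T(n, r) with parts as balanced as possible, and is at most (1 − 1/r) · n^2/2. For r = 2, n = 242: the density bound is (1/2) · 58564/2 = 14641. Since 2 ∣ 242, the Turán graph T(242, 2) has parts of equal size 121, and its edge count e(T(242, 2)) = 14641 attains the density bound exactly.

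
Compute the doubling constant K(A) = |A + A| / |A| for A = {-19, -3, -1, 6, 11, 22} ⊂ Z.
K = |A + A| / |A| = 20/6 = 10/3

Enumerate A + A = {a + b : a, b ∈ A}. With |A| = 6, there are |A|^2 = 36 ordered sum pairs; collecting distinct values, A + A = {-38, -22, -20, -13, -8, -6, -4, -2, 3, 5, 8, 10, 12, 17, 19, 21, 22, 28, 33, 44}, so |A + A| = 20. Thus K = 20/6 = 10/3. For comparison, the minimum possible |A + A| over all 6-element sets is 2·6 − 1 = 11 (so min K = 11/6), attained only by arithmetic progressions.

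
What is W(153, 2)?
W(153, 2) = 153 + 1 = 154

A 2-term AP is any pair of integers, so a monochromatic 2-AP exists iff some colour is used at least twice. With 153 colours, the colouring i ↦ i on {1, ..., 153} uses each colour once, avoiding any monochromatic pair, so W(153, 2) > 153. For {1, ..., 154}, pigeonhole forces two integers of the same colour, which form a monochromatic 2-AP. Hence W(153, 2) = 154.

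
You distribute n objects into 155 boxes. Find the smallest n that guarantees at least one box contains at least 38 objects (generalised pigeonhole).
n = (38 − 1)·155 + 1 = 5736

By the generalised pigeonhole principle, to guarantee some box contains ≥ r objects we need more than (r − 1) · k objects total. Threshold: n = (r − 1) · k + 1. With r = 38 and k = 155: n = 37 · 155 + 1 = 5735 + 1 = 5736. For n = 5735 = 37 · 155, we can put exactly 37 objects in every box, avoiding 38 in any single one — so 5736 is tight.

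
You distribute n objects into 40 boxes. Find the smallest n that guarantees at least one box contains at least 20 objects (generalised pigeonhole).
n = (20 − 1)·40 + 1 = 761

By the generalised pigeonhole principle, to guarantee some box contains ≥ r objects we need more than (r − 1) · k objects total. Threshold: n = (r − 1) · k + 1. With r = 20 and k = 40: n = 19 · 40 + 1 = 760 + 1 = 761. For n = 760 = 19 · 40, we can put exactly 19 objects in every box, avoiding 20 in any single one — so 761 is tight.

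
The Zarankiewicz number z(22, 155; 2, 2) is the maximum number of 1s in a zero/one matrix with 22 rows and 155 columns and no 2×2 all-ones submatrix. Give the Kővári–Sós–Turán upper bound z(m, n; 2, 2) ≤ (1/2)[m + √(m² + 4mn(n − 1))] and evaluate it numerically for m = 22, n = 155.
z(22, 155; 2, 2) ≤ (1/2)[22 + √(22² + 4·22·155·154)] = (1/2)[22 + √2101044] = 735.7489

Kővári–Sós–Turán: let r_1, ..., r_22 be the row sums and z = Σ r_i the total number of 1s. Each pair of columns can share at most one row with both entries 1 (else a 2×2 all-ones block appears), so Σ_i C(r_i, 2) ≤ C(155, 2) = 11935. By convexity Σ_i C(r_i, 2) ≥ 22·C(z/22, 2) = z(z − 22)/(2·22), giving z² − 22z − 22·155·154 ≤ 0 and hence z ≤ (1/2)[22 + √(484 + 4·525140)] = (1/2)[22 + √2101044] ≈ (1/2)(22 + 1449.4978) = 735.7489.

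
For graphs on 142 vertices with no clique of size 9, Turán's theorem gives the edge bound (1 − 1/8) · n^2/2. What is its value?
Turán density bound = (7/8) · 142^2/2 = 35287/4 ≈ 8821.75

Turán's theorem: ex(n, K_{r+1}) is achieved by the complete r-partite Turán graph T(n, r) with parts as balanced as possible, and is at most (1 − 1/r) · n^2/2. For r = 8, n = 142: the density bound is (7/8) · 20164/2 = 35287/4 ≈ 8821.75. The integer-valued extremum is e(T(142, 8)) = 8821, which is strictly less than the density bound 35287/4 since 8 ∤ 142 (the parts of T(142, 8) cannot all be equal).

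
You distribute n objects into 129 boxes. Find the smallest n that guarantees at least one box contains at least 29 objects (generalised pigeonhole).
n = (29 − 1)·129 + 1 = 3613

By the generalised pigeonhole principle, to guarantee some box contains ≥ r objects we need more than (r − 1) · k objects total. Threshold: n = (r − 1) · k + 1. With r = 29 and k = 129: n = 28 · 129 + 1 = 3612 + 1 = 3613. For n = 3612 = 28 · 129, we can put exactly 28 objects in every box, avoiding 29 in any single one — so 3613 is tight.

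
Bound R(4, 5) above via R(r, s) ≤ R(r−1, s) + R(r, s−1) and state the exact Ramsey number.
R(4, 5) ≤ R(3, 5) + R(4, 4) = 14 + 18 = 32; exact value R(4, 5) = 25.

The Erdős–Szekeres recurrence R(r, s) ≤ R(r−1, s) + R(r, s−1) applied to (r, s) = (4, 5) gives
  R(4, 5) ≤ R(3, 5) + R(4, 4) = 14 + 18 = 32.
(Recall R(2, k) = k and R is symmetric.) The recurrence is not tight here (it gives 32, but the exact value is R(4, 5) = 25); the tight upper bound requires a sharper argument than the simple recurrence, combined with a lower-bound construction on K_{24}.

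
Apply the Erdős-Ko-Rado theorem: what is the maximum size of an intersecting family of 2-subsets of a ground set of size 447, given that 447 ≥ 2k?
max |F| = C(446, 1) = 446

Erdős-Ko-Rado (1961): when n ≥ 2k, max |F| = C(n−1, k−1). The bound is attained by the star {A : i ∈ A} for any fixed i ∈ [n]. Here C(447−1, 2−1) = C(446, 1) = 446.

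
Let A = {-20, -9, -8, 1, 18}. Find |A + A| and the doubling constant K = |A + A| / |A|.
K = |A + A| / |A| = 15/5 = 3

Enumerate A + A = {a + b : a, b ∈ A}. With |A| = 5, there are |A|^2 = 25 ordered sum pairs; collecting distinct values, A + A = {-40, -29, -28, -19, -18, -17, -16, -8, -7, -2, 2, 9, 10, 19, 36}, so |A + A| = 15. Thus K = 15/5 = 3. For comparison, the minimum possible |A + A| over all 5-element sets is 2·5 − 1 = 9 (so min K = 9/5), attained only by arithmetic progressions.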